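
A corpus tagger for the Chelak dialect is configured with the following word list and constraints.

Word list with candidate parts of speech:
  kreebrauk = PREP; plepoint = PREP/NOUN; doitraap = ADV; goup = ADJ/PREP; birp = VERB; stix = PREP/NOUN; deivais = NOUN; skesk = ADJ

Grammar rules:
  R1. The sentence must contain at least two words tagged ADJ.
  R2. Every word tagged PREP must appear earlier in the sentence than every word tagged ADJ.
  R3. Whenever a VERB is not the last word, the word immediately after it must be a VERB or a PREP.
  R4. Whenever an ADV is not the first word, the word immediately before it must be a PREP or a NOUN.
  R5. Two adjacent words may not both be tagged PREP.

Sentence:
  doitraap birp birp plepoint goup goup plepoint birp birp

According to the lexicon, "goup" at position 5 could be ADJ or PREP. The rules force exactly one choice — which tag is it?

ADJ

Candidates per position — 1:doitraap {ADV}; 2:birp {VERB}; 3:birp {VERB}; 4:plepoint {PREP,NOUN}; 5:goup {ADJ,PREP}; 6:goup {ADJ,PREP}; 7:plepoint {PREP,NOUN}; 8:birp {VERB}; 9:birp {VERB}.
Word 4 cannot be NOUN — rule 3 would then fail for every completion. It is PREP.
Word 5 cannot be PREP — rule 1 would then fail for every completion. It is ADJ.
Word 6 cannot be PREP — rule 1 would then fail for every completion. It is ADJ.
Word 7 cannot be PREP — rule 2 would then fail for every completion. It is NOUN.
The only consistent sequence is: ADV VERB VERB PREP ADJ ADJ NOUN VERB VERB.
Rule-by-rule: rule 1 ok; rule 2 ok; rule 3 ok; rule 4 ok; rule 5 ok.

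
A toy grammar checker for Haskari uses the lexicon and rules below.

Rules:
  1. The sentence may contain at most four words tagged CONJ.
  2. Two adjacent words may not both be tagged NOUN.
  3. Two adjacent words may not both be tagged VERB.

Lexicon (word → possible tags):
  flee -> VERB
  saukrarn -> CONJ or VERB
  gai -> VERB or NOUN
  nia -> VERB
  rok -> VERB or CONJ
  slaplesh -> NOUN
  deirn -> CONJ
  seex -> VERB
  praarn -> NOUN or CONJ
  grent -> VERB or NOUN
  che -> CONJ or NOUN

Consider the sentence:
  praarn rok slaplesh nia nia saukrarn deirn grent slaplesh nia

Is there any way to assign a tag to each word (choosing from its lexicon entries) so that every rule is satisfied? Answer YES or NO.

NO

Candidates per position — 1:praarn {NOUN,CONJ}; 2:rok {VERB,CONJ}; 3:slaplesh {NOUN}; 4:nia {VERB}; 5:nia {VERB}; 6:saukrarn {CONJ,VERB}; 7:deirn {CONJ}; 8:grent {VERB,NOUN}; 9:slaplesh {NOUN}; 10:nia {VERB}.
Rule 3 cannot be satisfied by any choice of tags from the lexicon.
So there is no consistent tagging.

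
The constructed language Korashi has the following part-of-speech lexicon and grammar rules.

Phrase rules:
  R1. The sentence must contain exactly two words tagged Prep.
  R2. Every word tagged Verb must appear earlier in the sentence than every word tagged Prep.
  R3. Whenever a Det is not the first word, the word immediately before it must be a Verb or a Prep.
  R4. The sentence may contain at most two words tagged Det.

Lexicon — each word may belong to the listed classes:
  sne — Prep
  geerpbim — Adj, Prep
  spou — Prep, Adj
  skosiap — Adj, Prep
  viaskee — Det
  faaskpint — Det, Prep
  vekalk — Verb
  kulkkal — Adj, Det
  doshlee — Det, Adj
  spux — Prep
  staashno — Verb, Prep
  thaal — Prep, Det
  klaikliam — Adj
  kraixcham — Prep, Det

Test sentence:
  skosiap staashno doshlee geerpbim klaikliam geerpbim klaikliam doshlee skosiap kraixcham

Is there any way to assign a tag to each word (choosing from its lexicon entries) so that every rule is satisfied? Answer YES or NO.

Candidates per position — 1:skosiap {Adj,Prep}; 2:staashno {Verb,Prep}; 3:doshlee {Det,Adj}; 4:geerpbim {Adj,Prep}; 5:klaikliam {Adj}; 6:geerpbim {Adj,Prep}; 7:klaikliam {Adj}; 8:doshlee {Det,Adj}; 9:skosiap {Adj,Prep}; 10:kraixcham {Prep,Det}.
One satisfying assignment: Adj Prep Adj Adj Adj Adj Adj Adj Prep Det.
Check: rule 1 ok; rule 2 ok; rule 3 ok; rule 4 ok.

YES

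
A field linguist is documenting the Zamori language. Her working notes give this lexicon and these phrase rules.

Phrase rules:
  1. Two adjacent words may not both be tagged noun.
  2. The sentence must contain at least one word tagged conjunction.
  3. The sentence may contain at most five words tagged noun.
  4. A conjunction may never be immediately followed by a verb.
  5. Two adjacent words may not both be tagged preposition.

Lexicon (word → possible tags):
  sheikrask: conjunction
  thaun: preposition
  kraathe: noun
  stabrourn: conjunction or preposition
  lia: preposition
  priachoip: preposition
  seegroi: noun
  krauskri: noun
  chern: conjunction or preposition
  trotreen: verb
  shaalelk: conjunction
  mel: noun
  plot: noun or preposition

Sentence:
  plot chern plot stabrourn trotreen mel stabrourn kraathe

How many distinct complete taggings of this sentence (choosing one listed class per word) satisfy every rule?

Candidates per position — 1:plot {noun,preposition}; 2:chern {conjunction,preposition}; 3:plot {noun,preposition}; 4:stabrourn {conjunction,preposition}; 5:trotreen {verb}; 6:mel {noun}; 7:stabrourn {conjunction,preposition}; 8:kraathe {noun}.
There are 32 candidate sequences in total.
The sequences that satisfy every rule: noun conjunction noun preposition verb noun conjunction noun; noun conjunction noun preposition verb noun preposition noun; noun preposition noun preposition verb noun conjunction noun; preposition conjunction noun preposition verb noun conjunction noun; preposition conjunction noun preposition verb noun preposition noun.
Count = 5.

5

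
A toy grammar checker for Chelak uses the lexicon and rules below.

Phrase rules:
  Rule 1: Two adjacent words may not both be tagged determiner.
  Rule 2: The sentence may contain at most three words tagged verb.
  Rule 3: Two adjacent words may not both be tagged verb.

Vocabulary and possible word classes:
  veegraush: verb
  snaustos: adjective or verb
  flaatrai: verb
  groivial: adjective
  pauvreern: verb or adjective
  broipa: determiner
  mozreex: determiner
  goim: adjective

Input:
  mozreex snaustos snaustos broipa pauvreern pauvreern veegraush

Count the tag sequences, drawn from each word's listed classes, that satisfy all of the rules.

6

Candidates per position — 1:mozreex {determiner}; 2:snaustos {adjective,verb}; 3:snaustos {adjective,verb}; 4:broipa {determiner}; 5:pauvreern {verb,adjective}; 6:pauvreern {verb,adjective}; 7:veegraush {verb}.
There are 16 candidate sequences in total.
Checking each against the rules leaves 6 sequences.
Count = 6.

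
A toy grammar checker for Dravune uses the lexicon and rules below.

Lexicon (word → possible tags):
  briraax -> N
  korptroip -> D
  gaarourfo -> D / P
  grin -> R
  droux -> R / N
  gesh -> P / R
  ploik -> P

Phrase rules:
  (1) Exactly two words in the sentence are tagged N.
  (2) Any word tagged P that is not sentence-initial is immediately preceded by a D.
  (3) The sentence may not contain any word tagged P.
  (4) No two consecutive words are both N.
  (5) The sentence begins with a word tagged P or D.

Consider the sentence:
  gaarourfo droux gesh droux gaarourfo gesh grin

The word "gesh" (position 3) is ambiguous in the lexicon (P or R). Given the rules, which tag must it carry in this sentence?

R

Candidates per position — 1:gaarourfo {D,P}; 2:droux {R,N}; 3:gesh {P,R}; 4:droux {R,N}; 5:gaarourfo {D,P}; 6:gesh {P,R}; 7:grin {R}.
Position 1: P is ruled out by rule 3; that leaves D.
Position 2: R is ruled out by rule 1; that leaves N.
Position 3: P is ruled out by rule 2; that leaves R.
Position 4: R is ruled out by rule 1; that leaves N.
Position 5: P is ruled out by rule 2; that leaves D.
Position 6: P is ruled out by rule 3; that leaves R.
The unique satisfying tagging is: D N R N D R R.
Check: rule 1 holds; rule 2 holds; rule 3 holds; rule 4 holds; rule 5 holds.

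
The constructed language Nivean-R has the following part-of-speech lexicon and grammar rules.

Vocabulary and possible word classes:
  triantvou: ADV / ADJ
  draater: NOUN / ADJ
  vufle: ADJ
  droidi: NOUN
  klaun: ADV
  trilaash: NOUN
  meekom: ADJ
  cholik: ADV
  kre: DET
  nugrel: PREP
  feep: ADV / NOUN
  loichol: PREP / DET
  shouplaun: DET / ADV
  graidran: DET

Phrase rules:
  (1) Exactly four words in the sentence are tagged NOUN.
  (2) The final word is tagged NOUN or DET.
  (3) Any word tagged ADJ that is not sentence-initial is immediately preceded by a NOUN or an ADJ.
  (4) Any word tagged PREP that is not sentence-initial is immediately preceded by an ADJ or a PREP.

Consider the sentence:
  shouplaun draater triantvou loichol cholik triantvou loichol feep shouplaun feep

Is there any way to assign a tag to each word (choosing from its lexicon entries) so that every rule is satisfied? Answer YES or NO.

Candidates per position — 1:shouplaun {DET,ADV}; 2:draater {NOUN,ADJ}; 3:triantvou {ADV,ADJ}; 4:loichol {PREP,DET}; 5:cholik {ADV}; 6:triantvou {ADV,ADJ}; 7:loichol {PREP,DET}; 8:feep {ADV,NOUN}; 9:shouplaun {DET,ADV}; 10:feep {ADV,NOUN}.
Rule 1 cannot be satisfied by any choice of tags from the lexicon.
So there is no consistent tagging.

NO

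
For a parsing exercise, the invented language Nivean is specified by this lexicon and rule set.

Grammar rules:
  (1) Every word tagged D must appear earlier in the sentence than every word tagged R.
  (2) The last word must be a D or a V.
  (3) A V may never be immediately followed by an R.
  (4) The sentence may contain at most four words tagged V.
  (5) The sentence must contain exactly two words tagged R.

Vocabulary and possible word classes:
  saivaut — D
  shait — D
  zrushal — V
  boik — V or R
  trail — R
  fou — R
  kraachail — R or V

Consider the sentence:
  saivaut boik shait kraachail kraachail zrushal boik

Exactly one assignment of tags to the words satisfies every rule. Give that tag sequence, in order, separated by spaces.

D V D R R V V

Candidates per position — 1:saivaut {D}; 2:boik {V,R}; 3:shait {D}; 4:kraachail {R,V}; 5:kraachail {R,V}; 6:zrushal {V}; 7:boik {V,R}.
Word 2 cannot be R — rule 1 would then fail for every completion. It is V.
Word 7 cannot be R — rule 2 would then fail for every completion. It is V.
Word 4 cannot be V — rule 5 would then fail for every completion. It is R.
Word 5 cannot be V — rule 5 would then fail for every completion. It is R.
So the tagging must be: D V D R R V V.
Verifying each rule — rule 1 satisfied; rule 2 satisfied; rule 3 satisfied; rule 4 satisfied; rule 5 satisfied.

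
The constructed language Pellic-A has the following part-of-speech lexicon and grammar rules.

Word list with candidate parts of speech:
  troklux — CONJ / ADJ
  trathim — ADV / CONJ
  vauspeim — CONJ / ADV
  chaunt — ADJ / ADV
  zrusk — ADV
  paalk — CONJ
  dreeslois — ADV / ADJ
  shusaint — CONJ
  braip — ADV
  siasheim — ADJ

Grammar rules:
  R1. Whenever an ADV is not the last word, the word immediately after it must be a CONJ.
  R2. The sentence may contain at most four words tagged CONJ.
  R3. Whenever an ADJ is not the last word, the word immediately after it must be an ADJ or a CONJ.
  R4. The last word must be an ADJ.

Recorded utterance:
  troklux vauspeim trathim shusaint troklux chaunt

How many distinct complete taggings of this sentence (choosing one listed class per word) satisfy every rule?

Candidates per position — 1:troklux {CONJ,ADJ}; 2:vauspeim {CONJ,ADV}; 3:trathim {ADV,CONJ}; 4:shusaint {CONJ}; 5:troklux {CONJ,ADJ}; 6:chaunt {ADJ,ADV}.
There are 32 candidate sequences in total.
Checking each against the rules leaves 9 sequences.
Count = 9.

9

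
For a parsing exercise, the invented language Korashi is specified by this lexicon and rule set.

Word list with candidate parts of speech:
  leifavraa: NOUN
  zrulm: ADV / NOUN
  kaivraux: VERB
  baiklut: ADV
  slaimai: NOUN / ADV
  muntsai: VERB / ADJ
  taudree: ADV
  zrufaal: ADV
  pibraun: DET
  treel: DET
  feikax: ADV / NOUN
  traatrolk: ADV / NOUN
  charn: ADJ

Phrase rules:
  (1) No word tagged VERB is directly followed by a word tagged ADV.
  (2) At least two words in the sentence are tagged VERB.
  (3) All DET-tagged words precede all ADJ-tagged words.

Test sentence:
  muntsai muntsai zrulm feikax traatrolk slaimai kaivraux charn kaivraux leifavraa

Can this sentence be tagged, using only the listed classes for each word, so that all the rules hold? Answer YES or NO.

YES

Candidates per position — 1:muntsai {VERB,ADJ}; 2:muntsai {VERB,ADJ}; 3:zrulm {ADV,NOUN}; 4:feikax {ADV,NOUN}; 5:traatrolk {ADV,NOUN}; 6:slaimai {NOUN,ADV}; 7:kaivraux {VERB}; 8:charn {ADJ}; 9:kaivraux {VERB}; 10:leifavraa {NOUN}.
One satisfying assignment: VERB ADJ NOUN NOUN NOUN ADV VERB ADJ VERB NOUN.
Check: rule 1 ✓; rule 2 ✓; rule 3 ✓.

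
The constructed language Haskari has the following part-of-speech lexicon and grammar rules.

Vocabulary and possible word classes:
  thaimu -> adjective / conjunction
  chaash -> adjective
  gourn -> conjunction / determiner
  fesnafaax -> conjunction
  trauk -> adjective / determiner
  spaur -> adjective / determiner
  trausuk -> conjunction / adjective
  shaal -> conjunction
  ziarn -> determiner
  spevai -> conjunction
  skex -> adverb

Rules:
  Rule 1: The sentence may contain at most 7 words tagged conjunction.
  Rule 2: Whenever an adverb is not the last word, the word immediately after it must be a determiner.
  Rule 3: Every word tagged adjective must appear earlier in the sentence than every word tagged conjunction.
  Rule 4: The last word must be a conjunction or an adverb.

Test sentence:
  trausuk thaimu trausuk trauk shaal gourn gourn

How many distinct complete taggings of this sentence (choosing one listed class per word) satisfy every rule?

Candidates per position — 1:trausuk {conjunction,adjective}; 2:thaimu {adjective,conjunction}; 3:trausuk {conjunction,adjective}; 4:trauk {adjective,determiner}; 5:shaal {conjunction}; 6:gourn {conjunction,determiner}; 7:gourn {conjunction,determiner}.
There are 64 candidate sequences in total.
Checking each against the rules leaves 10 sequences.
Count = 10.

10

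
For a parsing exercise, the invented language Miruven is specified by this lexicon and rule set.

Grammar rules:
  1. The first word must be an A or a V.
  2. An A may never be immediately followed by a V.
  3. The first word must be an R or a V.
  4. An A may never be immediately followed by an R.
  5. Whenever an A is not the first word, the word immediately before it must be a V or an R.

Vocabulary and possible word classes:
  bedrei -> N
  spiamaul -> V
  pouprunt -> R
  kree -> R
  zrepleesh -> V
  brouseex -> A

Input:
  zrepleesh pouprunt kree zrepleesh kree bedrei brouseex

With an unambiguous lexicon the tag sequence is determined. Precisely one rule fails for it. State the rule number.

Fixed tagging: V R R V R N A.
Checking each rule: R1 ok, R2 ok, R3 ok, R4 ok, R5 fails.
Only rule 5 fails.

5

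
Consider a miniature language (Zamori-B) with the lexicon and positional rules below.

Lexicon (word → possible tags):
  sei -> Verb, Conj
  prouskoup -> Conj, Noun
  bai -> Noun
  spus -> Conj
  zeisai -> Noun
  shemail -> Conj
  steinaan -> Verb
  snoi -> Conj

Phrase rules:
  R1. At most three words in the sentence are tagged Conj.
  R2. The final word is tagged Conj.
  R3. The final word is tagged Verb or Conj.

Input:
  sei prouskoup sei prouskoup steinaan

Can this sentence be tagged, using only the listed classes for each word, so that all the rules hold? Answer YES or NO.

NO

Candidates per position — 1:sei {Verb,Conj}; 2:prouskoup {Conj,Noun}; 3:sei {Verb,Conj}; 4:prouskoup {Conj,Noun}; 5:steinaan {Verb}.
Rule 2 cannot be satisfied by any choice of tags from the lexicon.
So there is no consistent tagging.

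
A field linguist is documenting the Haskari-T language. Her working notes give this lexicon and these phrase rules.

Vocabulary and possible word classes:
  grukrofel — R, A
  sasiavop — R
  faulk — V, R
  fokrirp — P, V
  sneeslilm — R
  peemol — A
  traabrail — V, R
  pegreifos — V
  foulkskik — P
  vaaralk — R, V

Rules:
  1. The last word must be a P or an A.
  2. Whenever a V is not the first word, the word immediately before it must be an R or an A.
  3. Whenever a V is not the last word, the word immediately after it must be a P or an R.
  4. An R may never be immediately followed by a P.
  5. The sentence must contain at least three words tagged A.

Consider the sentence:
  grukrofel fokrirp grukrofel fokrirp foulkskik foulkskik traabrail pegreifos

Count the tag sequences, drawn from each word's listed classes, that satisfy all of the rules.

0

Candidates per position — 1:grukrofel {R,A}; 2:fokrirp {P,V}; 3:grukrofel {R,A}; 4:fokrirp {P,V}; 5:foulkskik {P}; 6:foulkskik {P}; 7:traabrail {V,R}; 8:pegreifos {V}.
There are 32 candidate sequences in total.
Rule 1 cannot be satisfied by any choice of tags from the lexicon.
So there is no consistent tagging.
Count = 0.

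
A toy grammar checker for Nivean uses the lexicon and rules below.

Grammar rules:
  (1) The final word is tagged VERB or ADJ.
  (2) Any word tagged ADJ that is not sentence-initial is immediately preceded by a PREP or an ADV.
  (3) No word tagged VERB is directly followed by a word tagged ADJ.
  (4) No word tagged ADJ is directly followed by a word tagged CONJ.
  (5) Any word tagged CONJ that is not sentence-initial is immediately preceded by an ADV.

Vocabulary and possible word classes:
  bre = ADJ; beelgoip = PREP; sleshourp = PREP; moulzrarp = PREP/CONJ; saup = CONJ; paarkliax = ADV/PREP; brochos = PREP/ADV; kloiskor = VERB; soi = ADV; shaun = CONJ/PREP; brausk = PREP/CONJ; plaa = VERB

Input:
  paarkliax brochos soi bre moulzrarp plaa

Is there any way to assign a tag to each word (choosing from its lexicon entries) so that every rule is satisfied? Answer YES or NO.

Candidates per position — 1:paarkliax {ADV,PREP}; 2:brochos {PREP,ADV}; 3:soi {ADV}; 4:bre {ADJ}; 5:moulzrarp {PREP,CONJ}; 6:plaa {VERB}.
One satisfying assignment: PREP PREP ADV ADJ PREP VERB.
Check: rule 1 satisfied; rule 2 satisfied; rule 3 satisfied; rule 4 satisfied; rule 5 satisfied.

YES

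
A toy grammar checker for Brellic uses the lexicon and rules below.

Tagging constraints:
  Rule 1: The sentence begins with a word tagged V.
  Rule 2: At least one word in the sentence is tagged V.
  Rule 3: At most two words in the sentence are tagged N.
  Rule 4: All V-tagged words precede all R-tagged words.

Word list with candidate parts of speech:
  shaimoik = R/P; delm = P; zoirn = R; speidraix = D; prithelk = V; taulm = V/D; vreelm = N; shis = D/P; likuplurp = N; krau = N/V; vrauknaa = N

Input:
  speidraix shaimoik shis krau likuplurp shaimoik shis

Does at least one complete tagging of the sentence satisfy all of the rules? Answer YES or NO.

NO

Candidates per position — 1:speidraix {D}; 2:shaimoik {R,P}; 3:shis {D,P}; 4:krau {N,V}; 5:likuplurp {N}; 6:shaimoik {R,P}; 7:shis {D,P}.
Rule 1 cannot be satisfied by any choice of tags from the lexicon.
So there is no consistent tagging.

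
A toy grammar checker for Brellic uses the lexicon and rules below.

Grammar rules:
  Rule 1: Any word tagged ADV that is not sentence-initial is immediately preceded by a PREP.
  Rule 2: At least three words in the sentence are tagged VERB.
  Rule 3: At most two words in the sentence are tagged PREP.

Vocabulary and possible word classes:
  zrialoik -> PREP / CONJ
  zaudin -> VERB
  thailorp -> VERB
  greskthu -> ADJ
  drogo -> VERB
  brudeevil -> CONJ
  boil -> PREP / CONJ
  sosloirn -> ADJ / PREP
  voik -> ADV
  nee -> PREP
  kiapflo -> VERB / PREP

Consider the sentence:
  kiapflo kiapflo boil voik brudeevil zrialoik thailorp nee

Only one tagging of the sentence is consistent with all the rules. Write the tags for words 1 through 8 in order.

Candidates per position — 1:kiapflo {VERB,PREP}; 2:kiapflo {VERB,PREP}; 3:boil {PREP,CONJ}; 4:voik {ADV}; 5:brudeevil {CONJ}; 6:zrialoik {PREP,CONJ}; 7:thailorp {VERB}; 8:nee {PREP}.
At position 1, choosing PREP makes rule 2 impossible to satisfy; hence VERB.
At position 2, choosing PREP makes rule 2 impossible to satisfy; hence VERB.
At position 3, choosing CONJ makes rule 1 impossible to satisfy; hence PREP.
At position 6, choosing PREP makes rule 3 impossible to satisfy; hence CONJ.
The only consistent sequence is: VERB VERB PREP ADV CONJ CONJ VERB PREP.
Rule-by-rule: rule 1 ✓; rule 2 ✓; rule 3 ✓.

VERB VERB PREP ADV CONJ CONJ VERB PREP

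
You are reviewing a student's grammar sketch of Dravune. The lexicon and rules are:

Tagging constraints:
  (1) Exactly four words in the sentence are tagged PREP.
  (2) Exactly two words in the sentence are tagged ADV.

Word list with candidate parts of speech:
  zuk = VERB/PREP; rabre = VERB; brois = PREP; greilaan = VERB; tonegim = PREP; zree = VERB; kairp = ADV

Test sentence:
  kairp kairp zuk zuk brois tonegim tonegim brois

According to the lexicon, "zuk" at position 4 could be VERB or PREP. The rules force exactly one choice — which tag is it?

Candidates per position — 1:kairp {ADV}; 2:kairp {ADV}; 3:zuk {VERB,PREP}; 4:zuk {VERB,PREP}; 5:brois {PREP}; 6:tonegim {PREP}; 7:tonegim {PREP}; 8:brois {PREP}.
Word 3 cannot be PREP — rule 1 would then fail for every completion. It is VERB.
Word 4 cannot be PREP — rule 1 would then fail for every completion. It is VERB.
The unique satisfying tagging is: ADV ADV VERB VERB PREP PREP PREP PREP.
Checking: rule 1 ok; rule 2 ok.

VERB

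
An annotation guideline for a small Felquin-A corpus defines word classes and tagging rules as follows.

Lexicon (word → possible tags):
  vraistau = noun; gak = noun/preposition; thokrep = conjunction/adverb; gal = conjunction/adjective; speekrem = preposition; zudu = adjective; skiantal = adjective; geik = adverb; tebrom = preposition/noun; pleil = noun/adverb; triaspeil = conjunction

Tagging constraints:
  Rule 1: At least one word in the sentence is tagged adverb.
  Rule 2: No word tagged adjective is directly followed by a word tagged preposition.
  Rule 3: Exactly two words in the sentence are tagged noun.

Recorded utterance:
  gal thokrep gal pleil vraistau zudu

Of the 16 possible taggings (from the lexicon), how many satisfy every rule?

Candidates per position — 1:gal {conjunction,adjective}; 2:thokrep {conjunction,adverb}; 3:gal {conjunction,adjective}; 4:pleil {noun,adverb}; 5:vraistau {noun}; 6:zudu {adjective}.
There are 16 candidate sequences in total.
The sequences that satisfy every rule: conjunction adverb conjunction noun noun adjective; conjunction adverb adjective noun noun adjective; adjective adverb conjunction noun noun adjective; adjective adverb adjective noun noun adjective.
Count = 4.

4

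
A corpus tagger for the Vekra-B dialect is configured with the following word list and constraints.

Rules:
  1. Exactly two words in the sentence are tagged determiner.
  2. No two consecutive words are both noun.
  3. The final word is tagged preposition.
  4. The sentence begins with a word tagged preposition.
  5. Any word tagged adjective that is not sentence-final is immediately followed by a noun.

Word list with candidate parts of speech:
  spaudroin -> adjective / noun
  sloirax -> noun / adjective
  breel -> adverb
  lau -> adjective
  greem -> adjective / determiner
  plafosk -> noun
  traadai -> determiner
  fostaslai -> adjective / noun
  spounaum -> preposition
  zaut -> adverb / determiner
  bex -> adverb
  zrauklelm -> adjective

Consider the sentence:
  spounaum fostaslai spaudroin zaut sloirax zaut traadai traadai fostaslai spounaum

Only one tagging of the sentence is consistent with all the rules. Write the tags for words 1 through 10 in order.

Candidates per position — 1:spounaum {preposition}; 2:fostaslai {adjective,noun}; 3:spaudroin {adjective,noun}; 4:zaut {adverb,determiner}; 5:sloirax {noun,adjective}; 6:zaut {adverb,determiner}; 7:traadai {determiner}; 8:traadai {determiner}; 9:fostaslai {adjective,noun}; 10:spounaum {preposition}.
If word 3 were adjective, no tagging could satisfy rule 5; so word 3 is noun.
If word 4 were determiner, no tagging could satisfy rule 1; so word 4 is adverb.
If word 5 were adjective, no tagging could satisfy rule 5; so word 5 is noun.
If word 6 were determiner, no tagging could satisfy rule 1; so word 6 is adverb.
If word 9 were adjective, no tagging could satisfy rule 5; so word 9 is noun.
If word 2 were noun, no tagging could satisfy rule 2; so word 2 is adjective.
So the tagging must be: preposition adjective noun adverb noun adverb determiner determiner noun preposition.
Checking: rule 1 holds; rule 2 holds; rule 3 holds; rule 4 holds; rule 5 holds.

preposition adjective noun adverb noun adverb determiner determiner noun preposition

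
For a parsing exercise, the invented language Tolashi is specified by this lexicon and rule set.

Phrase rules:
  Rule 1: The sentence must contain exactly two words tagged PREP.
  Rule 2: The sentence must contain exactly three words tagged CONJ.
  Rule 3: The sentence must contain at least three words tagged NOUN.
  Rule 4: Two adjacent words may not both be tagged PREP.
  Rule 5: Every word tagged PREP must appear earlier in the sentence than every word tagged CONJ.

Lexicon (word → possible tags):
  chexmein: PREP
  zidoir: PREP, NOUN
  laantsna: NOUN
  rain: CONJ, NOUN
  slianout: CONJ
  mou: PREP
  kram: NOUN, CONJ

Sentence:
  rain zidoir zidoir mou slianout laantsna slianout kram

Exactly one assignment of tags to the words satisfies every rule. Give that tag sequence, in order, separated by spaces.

Candidates per position — 1:rain {CONJ,NOUN}; 2:zidoir {PREP,NOUN}; 3:zidoir {PREP,NOUN}; 4:mou {PREP}; 5:slianout {CONJ}; 6:laantsna {NOUN}; 7:slianout {CONJ}; 8:kram {NOUN,CONJ}.
Position 1: tagging it CONJ would leave rule 5 unsatisfiable, so it must be NOUN.
Position 3: tagging it PREP would leave rule 4 unsatisfiable, so it must be NOUN.
Position 8: tagging it NOUN would leave rule 2 unsatisfiable, so it must be CONJ.
Position 2: tagging it NOUN would leave rule 1 unsatisfiable, so it must be PREP.
So the tagging must be: NOUN PREP NOUN PREP CONJ NOUN CONJ CONJ.
Check: rule 1 holds; rule 2 holds; rule 3 holds; rule 4 holds; rule 5 holds.

NOUN PREP NOUN PREP CONJ NOUN CONJ CONJ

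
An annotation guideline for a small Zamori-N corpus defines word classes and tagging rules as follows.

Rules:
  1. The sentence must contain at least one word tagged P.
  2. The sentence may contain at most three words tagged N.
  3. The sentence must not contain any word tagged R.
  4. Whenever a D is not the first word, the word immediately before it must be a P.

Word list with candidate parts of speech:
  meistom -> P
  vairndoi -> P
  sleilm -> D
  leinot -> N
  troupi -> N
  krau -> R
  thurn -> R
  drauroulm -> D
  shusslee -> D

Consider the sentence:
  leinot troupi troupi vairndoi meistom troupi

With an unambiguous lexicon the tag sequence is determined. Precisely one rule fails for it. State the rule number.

Fixed tagging: N N N P P N.
Applying the rules: R1 pass, R2 fail, R3 pass, R4 pass.
Only rule 2 fails.

2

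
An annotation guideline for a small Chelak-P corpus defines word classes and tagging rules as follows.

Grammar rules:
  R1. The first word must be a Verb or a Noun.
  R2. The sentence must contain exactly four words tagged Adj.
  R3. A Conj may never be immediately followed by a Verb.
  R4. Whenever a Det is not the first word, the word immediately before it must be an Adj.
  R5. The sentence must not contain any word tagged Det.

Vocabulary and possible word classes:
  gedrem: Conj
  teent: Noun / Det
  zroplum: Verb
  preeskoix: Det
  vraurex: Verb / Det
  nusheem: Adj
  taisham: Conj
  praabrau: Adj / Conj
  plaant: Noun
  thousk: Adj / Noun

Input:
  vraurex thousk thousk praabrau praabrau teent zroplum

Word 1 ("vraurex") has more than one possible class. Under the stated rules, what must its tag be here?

Candidates per position — 1:vraurex {Verb,Det}; 2:thousk {Adj,Noun}; 3:thousk {Adj,Noun}; 4:praabrau {Adj,Conj}; 5:praabrau {Adj,Conj}; 6:teent {Noun,Det}; 7:zroplum {Verb}.
Word 1 cannot be Det — rule 1 would then fail for every completion. It is Verb.
Word 2 cannot be Noun — rule 2 would then fail for every completion. It is Adj.
Word 3 cannot be Noun — rule 2 would then fail for every completion. It is Adj.
Word 4 cannot be Conj — rule 2 would then fail for every completion. It is Adj.
Word 5 cannot be Conj — rule 2 would then fail for every completion. It is Adj.
Word 6 cannot be Det — rule 5 would then fail for every completion. It is Noun.
So the tagging must be: Verb Adj Adj Adj Adj Noun Verb.
Rule-by-rule: rule 1 ✓; rule 2 ✓; rule 3 ✓; rule 4 ✓; rule 5 ✓.

Verb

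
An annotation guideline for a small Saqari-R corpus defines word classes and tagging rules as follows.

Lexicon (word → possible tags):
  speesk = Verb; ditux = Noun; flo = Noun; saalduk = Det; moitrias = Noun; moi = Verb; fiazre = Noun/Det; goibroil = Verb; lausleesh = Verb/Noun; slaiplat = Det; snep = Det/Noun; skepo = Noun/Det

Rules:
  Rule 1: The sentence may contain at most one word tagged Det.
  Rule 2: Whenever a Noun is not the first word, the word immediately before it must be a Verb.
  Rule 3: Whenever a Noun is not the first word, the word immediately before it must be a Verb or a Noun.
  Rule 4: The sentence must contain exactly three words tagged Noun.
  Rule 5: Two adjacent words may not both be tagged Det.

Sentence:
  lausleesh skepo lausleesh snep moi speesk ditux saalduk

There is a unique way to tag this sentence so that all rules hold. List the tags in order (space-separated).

Candidates per position — 1:lausleesh {Verb,Noun}; 2:skepo {Noun,Det}; 3:lausleesh {Verb,Noun}; 4:snep {Det,Noun}; 5:moi {Verb}; 6:speesk {Verb}; 7:ditux {Noun}; 8:saalduk {Det}.
At position 2, choosing Det makes rule 1 impossible to satisfy; hence Noun.
At position 3, choosing Noun makes rule 2 impossible to satisfy; hence Verb.
At position 4, choosing Det makes rule 1 impossible to satisfy; hence Noun.
At position 1, choosing Noun makes rule 2 impossible to satisfy; hence Verb.
So the tagging must be: Verb Noun Verb Noun Verb Verb Noun Det.
Check: rule 1 holds; rule 2 holds; rule 3 holds; rule 4 holds; rule 5 holds.

Verb Noun Verb Noun Verb Verb Noun Det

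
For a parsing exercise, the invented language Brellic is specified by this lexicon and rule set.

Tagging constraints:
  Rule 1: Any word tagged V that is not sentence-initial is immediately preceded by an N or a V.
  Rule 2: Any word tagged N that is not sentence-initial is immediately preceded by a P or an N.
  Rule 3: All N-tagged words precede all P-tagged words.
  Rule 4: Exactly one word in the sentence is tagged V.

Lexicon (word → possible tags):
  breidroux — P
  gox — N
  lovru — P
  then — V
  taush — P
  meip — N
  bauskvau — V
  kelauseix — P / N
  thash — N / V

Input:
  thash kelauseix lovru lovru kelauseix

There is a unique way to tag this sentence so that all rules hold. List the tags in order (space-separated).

V P P P P

Candidates per position — 1:thash {N,V}; 2:kelauseix {P,N}; 3:lovru {P}; 4:lovru {P}; 5:kelauseix {P,N}.
Word 1 cannot be N — rule 4 would then fail for every completion. It is V.
Word 2 cannot be N — rule 2 would then fail for every completion. It is P.
Word 5 cannot be N — rule 3 would then fail for every completion. It is P.
The only consistent sequence is: V P P P P.
Rule-by-rule: rule 1 satisfied; rule 2 satisfied; rule 3 satisfied; rule 4 satisfied.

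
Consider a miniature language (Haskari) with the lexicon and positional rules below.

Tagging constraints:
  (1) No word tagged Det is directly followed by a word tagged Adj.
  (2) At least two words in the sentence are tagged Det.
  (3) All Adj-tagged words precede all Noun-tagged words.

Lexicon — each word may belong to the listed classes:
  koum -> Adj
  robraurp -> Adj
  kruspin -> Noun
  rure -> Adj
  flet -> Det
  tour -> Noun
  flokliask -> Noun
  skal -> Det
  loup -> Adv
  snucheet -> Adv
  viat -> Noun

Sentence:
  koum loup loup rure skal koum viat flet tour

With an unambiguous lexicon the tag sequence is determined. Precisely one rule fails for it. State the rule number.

1

Fixed tagging: Adj Adv Adv Adj Det Adj Noun Det Noun.
Applying the rules: R1 fail, R2 pass, R3 pass.
Only rule 1 fails.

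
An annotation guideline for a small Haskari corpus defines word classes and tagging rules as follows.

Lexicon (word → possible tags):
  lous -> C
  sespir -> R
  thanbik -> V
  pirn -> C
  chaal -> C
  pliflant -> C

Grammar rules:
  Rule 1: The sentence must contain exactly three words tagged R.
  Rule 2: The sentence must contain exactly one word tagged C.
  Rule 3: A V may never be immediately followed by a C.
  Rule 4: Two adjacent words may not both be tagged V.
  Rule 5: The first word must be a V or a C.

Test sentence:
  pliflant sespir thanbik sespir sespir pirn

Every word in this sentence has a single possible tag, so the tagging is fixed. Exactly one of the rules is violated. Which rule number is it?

Fixed tagging: C R V R R C.
Checking each rule: R1 holds, R2 violated, R3 holds, R4 holds, R5 holds.
Only rule 2 fails.

2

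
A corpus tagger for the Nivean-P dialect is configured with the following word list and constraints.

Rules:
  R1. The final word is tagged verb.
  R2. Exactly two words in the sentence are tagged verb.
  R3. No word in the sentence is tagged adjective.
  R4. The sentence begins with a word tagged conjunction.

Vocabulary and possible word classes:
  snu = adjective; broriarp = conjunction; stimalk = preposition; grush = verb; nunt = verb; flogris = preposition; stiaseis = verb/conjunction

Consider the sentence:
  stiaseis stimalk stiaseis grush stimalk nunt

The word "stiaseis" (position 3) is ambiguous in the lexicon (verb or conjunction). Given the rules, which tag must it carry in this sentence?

Candidates per position — 1:stiaseis {verb,conjunction}; 2:stimalk {preposition}; 3:stiaseis {verb,conjunction}; 4:grush {verb}; 5:stimalk {preposition}; 6:nunt {verb}.
If word 1 were verb, no tagging could satisfy rule 2; so word 1 is conjunction.
If word 3 were verb, no tagging could satisfy rule 2; so word 3 is conjunction.
That leaves exactly one tagging: conjunction preposition conjunction verb preposition verb.
Verifying each rule — rule 1 satisfied; rule 2 satisfied; rule 3 satisfied; rule 4 satisfied.

conjunction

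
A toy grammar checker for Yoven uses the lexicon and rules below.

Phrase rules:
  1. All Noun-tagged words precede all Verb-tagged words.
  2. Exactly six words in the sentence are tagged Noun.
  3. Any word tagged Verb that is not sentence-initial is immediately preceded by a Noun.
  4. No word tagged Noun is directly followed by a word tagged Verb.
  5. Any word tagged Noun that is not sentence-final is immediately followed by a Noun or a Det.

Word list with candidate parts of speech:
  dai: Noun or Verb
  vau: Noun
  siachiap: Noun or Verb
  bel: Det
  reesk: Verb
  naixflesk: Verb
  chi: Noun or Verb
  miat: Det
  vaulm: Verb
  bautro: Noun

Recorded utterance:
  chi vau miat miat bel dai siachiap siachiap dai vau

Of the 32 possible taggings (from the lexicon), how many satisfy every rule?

0

Candidates per position — 1:chi {Noun,Verb}; 2:vau {Noun}; 3:miat {Det}; 4:miat {Det}; 5:bel {Det}; 6:dai {Noun,Verb}; 7:siachiap {Noun,Verb}; 8:siachiap {Noun,Verb}; 9:dai {Noun,Verb}; 10:vau {Noun}.
There are 32 candidate sequences in total.
Every candidate sequence violates at least one rule; no consistent tagging exists.
Count = 0.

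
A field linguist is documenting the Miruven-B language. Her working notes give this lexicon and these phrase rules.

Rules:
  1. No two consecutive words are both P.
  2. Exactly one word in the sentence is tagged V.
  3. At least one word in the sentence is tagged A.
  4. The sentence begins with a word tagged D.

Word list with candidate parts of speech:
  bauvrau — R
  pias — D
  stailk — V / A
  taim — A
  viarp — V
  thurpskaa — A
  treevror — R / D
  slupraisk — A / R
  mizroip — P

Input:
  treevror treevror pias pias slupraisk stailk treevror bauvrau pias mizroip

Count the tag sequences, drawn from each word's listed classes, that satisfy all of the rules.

4

Candidates per position — 1:treevror {R,D}; 2:treevror {R,D}; 3:pias {D}; 4:pias {D}; 5:slupraisk {A,R}; 6:stailk {V,A}; 7:treevror {R,D}; 8:bauvrau {R}; 9:pias {D}; 10:mizroip {P}.
There are 32 candidate sequences in total.
The sequences that satisfy every rule: D R D D A V R R D P; D R D D A V D R D P; D D D D A V R R D P; D D D D A V D R D P.
Count = 4.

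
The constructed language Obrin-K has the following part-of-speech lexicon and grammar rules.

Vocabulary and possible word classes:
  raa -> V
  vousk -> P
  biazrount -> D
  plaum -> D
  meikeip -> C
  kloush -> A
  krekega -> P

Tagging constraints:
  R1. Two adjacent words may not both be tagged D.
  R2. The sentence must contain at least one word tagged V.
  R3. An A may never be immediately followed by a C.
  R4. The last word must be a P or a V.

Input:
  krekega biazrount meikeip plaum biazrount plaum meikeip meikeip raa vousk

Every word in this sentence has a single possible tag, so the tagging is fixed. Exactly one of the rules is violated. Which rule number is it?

1

Fixed tagging: P D C D D D C C V P.
Checking each rule: R1 violated, R2 holds, R3 holds, R4 holds.
Only rule 1 fails.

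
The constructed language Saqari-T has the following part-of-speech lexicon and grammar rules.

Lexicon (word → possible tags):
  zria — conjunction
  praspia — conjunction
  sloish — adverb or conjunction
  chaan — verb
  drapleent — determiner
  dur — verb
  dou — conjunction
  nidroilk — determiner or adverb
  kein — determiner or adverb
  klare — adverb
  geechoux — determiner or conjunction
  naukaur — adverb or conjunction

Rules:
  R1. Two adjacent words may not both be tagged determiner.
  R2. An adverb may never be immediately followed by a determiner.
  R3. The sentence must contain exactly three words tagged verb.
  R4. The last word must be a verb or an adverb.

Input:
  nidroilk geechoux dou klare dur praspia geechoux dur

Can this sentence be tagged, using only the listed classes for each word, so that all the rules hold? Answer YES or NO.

NO

Candidates per position — 1:nidroilk {determiner,adverb}; 2:geechoux {determiner,conjunction}; 3:dou {conjunction}; 4:klare {adverb}; 5:dur {verb}; 6:praspia {conjunction}; 7:geechoux {determiner,conjunction}; 8:dur {verb}.
Rule 3 cannot be satisfied by any choice of tags from the lexicon.
So there is no consistent tagging.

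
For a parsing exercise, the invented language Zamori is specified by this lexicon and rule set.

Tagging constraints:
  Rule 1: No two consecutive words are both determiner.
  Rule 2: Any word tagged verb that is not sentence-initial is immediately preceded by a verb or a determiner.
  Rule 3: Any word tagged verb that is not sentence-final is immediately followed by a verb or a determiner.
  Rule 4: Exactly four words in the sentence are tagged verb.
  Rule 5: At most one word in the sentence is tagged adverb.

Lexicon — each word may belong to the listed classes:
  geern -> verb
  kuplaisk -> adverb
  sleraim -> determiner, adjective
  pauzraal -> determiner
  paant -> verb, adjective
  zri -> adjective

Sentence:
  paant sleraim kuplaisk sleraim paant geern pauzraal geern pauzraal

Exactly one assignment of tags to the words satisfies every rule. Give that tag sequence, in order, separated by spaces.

Candidates per position — 1:paant {verb,adjective}; 2:sleraim {determiner,adjective}; 3:kuplaisk {adverb}; 4:sleraim {determiner,adjective}; 5:paant {verb,adjective}; 6:geern {verb}; 7:pauzraal {determiner}; 8:geern {verb}; 9:pauzraal {determiner}.
Word 1 cannot be adjective — rule 4 would then fail for every completion. It is verb.
Word 2 cannot be adjective — rule 3 would then fail for every completion. It is determiner.
Word 4 cannot be adjective — rule 2 would then fail for every completion. It is determiner.
Word 5 cannot be adjective — rule 2 would then fail for every completion. It is verb.
That leaves exactly one tagging: verb determiner adverb determiner verb verb determiner verb determiner.
Check: rule 1 ✓; rule 2 ✓; rule 3 ✓; rule 4 ✓; rule 5 ✓.

verb determiner adverb determiner verb verb determiner verb determiner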